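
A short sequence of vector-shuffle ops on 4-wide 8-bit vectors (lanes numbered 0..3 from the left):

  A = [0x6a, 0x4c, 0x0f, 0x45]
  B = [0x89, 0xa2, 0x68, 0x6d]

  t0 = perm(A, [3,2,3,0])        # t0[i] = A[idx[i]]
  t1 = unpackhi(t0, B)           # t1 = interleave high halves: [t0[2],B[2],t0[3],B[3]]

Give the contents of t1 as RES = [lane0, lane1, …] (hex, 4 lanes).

RES = [ 0x45  0x68  0x6a  0x6d ]

t0 = [0x45, 0x0f, 0x45, 0x6a]
t1 = [0x45, 0x68, 0x6a, 0x6d]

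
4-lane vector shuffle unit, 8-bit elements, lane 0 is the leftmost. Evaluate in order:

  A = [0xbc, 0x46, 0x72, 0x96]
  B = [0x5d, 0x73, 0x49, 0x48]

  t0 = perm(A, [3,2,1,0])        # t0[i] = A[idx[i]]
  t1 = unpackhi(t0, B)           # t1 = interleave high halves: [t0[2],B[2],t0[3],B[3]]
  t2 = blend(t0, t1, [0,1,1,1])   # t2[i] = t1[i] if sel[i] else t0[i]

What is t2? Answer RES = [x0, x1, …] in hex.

t0 = [0x96, 0x72, 0x46, 0xbc]
t1 = [0x46, 0x49, 0xbc, 0x48]
t2 = [0x96, 0x49, 0xbc, 0x48]

RES = [ 0x96  0x49  0xbc  0x48 ]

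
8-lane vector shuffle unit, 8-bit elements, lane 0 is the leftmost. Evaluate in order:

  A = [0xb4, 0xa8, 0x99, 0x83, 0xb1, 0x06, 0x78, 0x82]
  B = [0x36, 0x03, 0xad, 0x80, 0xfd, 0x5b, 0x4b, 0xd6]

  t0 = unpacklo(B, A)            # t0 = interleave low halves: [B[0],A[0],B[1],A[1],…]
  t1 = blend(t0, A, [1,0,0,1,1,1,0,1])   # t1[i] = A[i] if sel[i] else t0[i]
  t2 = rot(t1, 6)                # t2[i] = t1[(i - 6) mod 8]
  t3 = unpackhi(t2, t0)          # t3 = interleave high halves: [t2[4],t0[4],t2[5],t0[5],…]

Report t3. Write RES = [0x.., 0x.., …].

t0 = [0x36, 0xb4, 0x03, 0xa8, 0xad, 0x99, 0x80, 0x83]
t1 = [0xb4, 0xb4, 0x03, 0x83, 0xb1, 0x06, 0x80, 0x82]
t2 = [0x03, 0x83, 0xb1, 0x06, 0x80, 0x82, 0xb4, 0xb4]
t3 = [0x80, 0xad, 0x82, 0x99, 0xb4, 0x80, 0xb4, 0x83]

RES = [0x80, 0xad, 0x82, 0x99, 0xb4, 0x80, 0xb4, 0x83]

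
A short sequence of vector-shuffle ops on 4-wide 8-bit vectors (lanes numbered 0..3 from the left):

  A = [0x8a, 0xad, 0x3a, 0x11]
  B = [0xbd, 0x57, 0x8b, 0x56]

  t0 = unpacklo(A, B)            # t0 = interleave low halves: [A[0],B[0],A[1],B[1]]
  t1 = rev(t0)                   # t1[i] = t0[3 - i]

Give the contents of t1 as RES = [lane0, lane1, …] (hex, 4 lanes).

t0 = [0x8a, 0xbd, 0xad, 0x57]
t1 = [0x57, 0xad, 0xbd, 0x8a]

RES = [0x57, 0xad, 0xbd, 0x8a]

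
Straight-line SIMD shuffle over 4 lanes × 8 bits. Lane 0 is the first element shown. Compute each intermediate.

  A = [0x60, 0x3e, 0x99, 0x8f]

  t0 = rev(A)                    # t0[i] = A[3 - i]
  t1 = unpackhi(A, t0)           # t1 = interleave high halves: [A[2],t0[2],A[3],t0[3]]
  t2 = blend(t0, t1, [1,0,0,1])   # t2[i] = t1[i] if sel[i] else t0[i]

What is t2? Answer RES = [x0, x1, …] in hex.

RES = [0x99, 0x99, 0x3e, 0x60]

  t0: 8f 99 3e 60
  t1: 99 3e 8f 60
  t2: 99 99 3e 60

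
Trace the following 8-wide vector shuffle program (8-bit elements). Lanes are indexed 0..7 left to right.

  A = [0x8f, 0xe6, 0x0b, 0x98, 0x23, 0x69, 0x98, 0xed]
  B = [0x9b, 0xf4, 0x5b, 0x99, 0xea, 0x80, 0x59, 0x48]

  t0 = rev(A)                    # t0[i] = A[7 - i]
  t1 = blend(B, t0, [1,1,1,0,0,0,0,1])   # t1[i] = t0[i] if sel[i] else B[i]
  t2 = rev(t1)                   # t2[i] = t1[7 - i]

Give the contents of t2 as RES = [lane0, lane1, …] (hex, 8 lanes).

RES = [0x8f, 0x59, 0x80, 0xea, 0x99, 0x69, 0x98, 0xed]

→ t0 |ed|98|69|23|98|0b|e6|8f|
→ t1 |ed|98|69|99|ea|80|59|8f|
→ t2 |8f|59|80|ea|99|69|98|ed|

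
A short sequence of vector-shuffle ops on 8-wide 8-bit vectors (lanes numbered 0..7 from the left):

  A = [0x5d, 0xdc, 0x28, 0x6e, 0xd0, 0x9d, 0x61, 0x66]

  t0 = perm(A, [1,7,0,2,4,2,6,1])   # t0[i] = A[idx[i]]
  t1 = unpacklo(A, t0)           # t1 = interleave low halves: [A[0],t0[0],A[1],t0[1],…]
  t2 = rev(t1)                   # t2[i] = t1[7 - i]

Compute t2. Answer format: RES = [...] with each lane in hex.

RES = [ 0x28  0x6e  0x5d  0x28  0x66  0xdc  0xdc  0x5d ]

t0 = [0xdc, 0x66, 0x5d, 0x28, 0xd0, 0x28, 0x61, 0xdc]
t1 = [0x5d, 0xdc, 0xdc, 0x66, 0x28, 0x5d, 0x6e, 0x28]
t2 = [0x28, 0x6e, 0x5d, 0x28, 0x66, 0xdc, 0xdc, 0x5d]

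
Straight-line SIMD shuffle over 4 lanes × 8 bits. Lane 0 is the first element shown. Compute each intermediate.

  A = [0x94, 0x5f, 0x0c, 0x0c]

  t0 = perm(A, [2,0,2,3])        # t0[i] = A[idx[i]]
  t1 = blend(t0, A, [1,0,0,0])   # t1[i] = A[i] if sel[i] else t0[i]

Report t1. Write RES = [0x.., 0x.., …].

RES = [0x94, 0x94, 0x0c, 0x0c]

→ t0 |0c|94|0c|0c|
→ t1 |94|94|0c|0c|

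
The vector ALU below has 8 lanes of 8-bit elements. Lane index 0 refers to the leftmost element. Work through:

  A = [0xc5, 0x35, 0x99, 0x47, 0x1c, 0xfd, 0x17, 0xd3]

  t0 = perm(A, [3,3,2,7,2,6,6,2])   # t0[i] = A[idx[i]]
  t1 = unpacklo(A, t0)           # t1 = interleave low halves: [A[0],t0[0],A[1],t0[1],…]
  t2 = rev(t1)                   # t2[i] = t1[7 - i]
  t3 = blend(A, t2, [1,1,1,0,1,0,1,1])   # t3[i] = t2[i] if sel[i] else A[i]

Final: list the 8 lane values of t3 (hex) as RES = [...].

RES = [ 0xd3  0x47  0x99  0x47  0x47  0xfd  0x47  0xc5 ]

→ t0 |47|47|99|d3|99|17|17|99|
→ t1 |c5|47|35|47|99|99|47|d3|
→ t2 |d3|47|99|99|47|35|47|c5|
→ t3 |d3|47|99|47|47|fd|47|c5|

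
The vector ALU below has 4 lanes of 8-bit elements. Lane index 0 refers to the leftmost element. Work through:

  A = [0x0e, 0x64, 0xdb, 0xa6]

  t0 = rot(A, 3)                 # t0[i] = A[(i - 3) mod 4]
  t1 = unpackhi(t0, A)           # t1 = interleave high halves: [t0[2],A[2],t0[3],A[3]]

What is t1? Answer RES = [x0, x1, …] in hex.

t0 = [0x64, 0xdb, 0xa6, 0x0e]
t1 = [0xa6, 0xdb, 0x0e, 0xa6]

RES = [ 0xa6  0xdb  0x0e  0xa6 ]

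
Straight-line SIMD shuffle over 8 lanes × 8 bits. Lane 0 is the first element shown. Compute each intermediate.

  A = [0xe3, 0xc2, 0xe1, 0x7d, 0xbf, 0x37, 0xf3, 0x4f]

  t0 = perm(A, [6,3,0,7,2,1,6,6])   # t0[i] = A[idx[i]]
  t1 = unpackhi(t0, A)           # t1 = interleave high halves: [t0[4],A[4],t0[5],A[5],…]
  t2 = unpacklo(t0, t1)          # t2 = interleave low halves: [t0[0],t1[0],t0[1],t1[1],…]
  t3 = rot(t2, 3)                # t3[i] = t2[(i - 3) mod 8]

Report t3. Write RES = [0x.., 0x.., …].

t0 = [0xf3, 0x7d, 0xe3, 0x4f, 0xe1, 0xc2, 0xf3, 0xf3]
t1 = [0xe1, 0xbf, 0xc2, 0x37, 0xf3, 0xf3, 0xf3, 0x4f]
t2 = [0xf3, 0xe1, 0x7d, 0xbf, 0xe3, 0xc2, 0x4f, 0x37]
t3 = [0xc2, 0x4f, 0x37, 0xf3, 0xe1, 0x7d, 0xbf, 0xe3]

RES = [ 0xc2  0x4f  0x37  0xf3  0xe1  0x7d  0xbf  0xe3 ]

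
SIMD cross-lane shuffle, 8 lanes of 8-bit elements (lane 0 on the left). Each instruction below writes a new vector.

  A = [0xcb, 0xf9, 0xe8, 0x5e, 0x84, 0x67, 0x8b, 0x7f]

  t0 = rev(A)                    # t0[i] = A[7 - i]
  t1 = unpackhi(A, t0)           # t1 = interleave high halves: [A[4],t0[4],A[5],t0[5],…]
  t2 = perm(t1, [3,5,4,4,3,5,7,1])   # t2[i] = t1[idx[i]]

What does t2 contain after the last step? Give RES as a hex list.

RES = [0xe8, 0xf9, 0x8b, 0x8b, 0xe8, 0xf9, 0xcb, 0x5e]

  t0: 7f 8b 67 84 5e e8 f9 cb
  t1: 84 5e 67 e8 8b f9 7f cb
  t2: e8 f9 8b 8b e8 f9 cb 5e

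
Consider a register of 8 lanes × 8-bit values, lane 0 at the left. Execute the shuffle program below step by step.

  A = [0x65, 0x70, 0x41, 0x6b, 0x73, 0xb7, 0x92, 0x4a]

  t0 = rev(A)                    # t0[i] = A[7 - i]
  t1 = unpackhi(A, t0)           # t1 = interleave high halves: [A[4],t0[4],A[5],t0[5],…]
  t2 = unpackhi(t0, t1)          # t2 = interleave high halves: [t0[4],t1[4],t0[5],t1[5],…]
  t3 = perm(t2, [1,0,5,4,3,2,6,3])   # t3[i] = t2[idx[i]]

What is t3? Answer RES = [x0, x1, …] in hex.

RES = [ 0x92  0x6b  0x4a  0x70  0x70  0x41  0x65  0x70 ]

t0 = [0x4a, 0x92, 0xb7, 0x73, 0x6b, 0x41, 0x70, 0x65]
t1 = [0x73, 0x6b, 0xb7, 0x41, 0x92, 0x70, 0x4a, 0x65]
t2 = [0x6b, 0x92, 0x41, 0x70, 0x70, 0x4a, 0x65, 0x65]
t3 = [0x92, 0x6b, 0x4a, 0x70, 0x70, 0x41, 0x65, 0x70]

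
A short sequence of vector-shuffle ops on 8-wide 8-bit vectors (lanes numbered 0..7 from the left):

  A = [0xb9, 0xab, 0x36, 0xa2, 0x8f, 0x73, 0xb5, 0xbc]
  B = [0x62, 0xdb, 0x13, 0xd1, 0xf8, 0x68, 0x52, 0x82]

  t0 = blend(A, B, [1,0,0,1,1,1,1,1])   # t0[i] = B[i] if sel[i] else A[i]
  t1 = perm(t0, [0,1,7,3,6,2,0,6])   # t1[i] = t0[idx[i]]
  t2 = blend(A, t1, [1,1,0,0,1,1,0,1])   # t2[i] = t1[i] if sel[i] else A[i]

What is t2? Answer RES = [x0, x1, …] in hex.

RES = [0x62, 0xab, 0x36, 0xa2, 0x52, 0x36, 0xb5, 0x52]

t0 = [0x62, 0xab, 0x36, 0xd1, 0xf8, 0x68, 0x52, 0x82]
t1 = [0x62, 0xab, 0x82, 0xd1, 0x52, 0x36, 0x62, 0x52]
t2 = [0x62, 0xab, 0x36, 0xa2, 0x52, 0x36, 0xb5, 0x52]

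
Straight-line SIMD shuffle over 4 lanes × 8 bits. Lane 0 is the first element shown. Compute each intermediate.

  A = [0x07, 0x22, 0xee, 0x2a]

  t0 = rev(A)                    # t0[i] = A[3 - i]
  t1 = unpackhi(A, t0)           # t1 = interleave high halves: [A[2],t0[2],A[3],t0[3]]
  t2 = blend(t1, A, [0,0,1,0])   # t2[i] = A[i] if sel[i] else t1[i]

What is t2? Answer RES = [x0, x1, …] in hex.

  t0: 2a ee 22 07
  t1: ee 22 2a 07
  t2: ee 22 ee 07

RES = [0xee, 0x22, 0xee, 0x07]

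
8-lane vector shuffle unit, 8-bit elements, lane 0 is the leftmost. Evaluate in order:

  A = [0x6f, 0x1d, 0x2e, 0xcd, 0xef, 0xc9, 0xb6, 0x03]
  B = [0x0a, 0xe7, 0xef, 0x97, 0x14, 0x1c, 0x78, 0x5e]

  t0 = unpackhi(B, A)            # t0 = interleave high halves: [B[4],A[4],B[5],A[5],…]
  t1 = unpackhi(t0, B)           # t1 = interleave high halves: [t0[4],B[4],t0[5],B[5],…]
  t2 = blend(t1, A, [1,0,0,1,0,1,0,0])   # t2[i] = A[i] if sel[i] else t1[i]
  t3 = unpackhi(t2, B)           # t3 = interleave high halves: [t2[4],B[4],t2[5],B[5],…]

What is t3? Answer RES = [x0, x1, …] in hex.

RES = [0x5e, 0x14, 0xc9, 0x1c, 0x03, 0x78, 0x5e, 0x5e]

  t0: 14 ef 1c c9 78 b6 5e 03
  t1: 78 14 b6 1c 5e 78 03 5e
  t2: 6f 14 b6 cd 5e c9 03 5e
  t3: 5e 14 c9 1c 03 78 5e 5e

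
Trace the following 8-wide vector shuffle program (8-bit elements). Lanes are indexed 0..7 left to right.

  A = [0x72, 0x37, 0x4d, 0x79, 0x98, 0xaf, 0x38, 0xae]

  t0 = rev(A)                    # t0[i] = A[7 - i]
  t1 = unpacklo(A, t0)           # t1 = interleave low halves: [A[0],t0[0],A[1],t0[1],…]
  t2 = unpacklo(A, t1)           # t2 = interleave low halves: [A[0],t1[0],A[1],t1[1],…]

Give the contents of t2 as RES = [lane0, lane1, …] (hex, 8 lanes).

RES = [ 0x72  0x72  0x37  0xae  0x4d  0x37  0x79  0x38 ]

t0 = [0xae, 0x38, 0xaf, 0x98, 0x79, 0x4d, 0x37, 0x72]
t1 = [0x72, 0xae, 0x37, 0x38, 0x4d, 0xaf, 0x79, 0x98]
t2 = [0x72, 0x72, 0x37, 0xae, 0x4d, 0x37, 0x79, 0x38]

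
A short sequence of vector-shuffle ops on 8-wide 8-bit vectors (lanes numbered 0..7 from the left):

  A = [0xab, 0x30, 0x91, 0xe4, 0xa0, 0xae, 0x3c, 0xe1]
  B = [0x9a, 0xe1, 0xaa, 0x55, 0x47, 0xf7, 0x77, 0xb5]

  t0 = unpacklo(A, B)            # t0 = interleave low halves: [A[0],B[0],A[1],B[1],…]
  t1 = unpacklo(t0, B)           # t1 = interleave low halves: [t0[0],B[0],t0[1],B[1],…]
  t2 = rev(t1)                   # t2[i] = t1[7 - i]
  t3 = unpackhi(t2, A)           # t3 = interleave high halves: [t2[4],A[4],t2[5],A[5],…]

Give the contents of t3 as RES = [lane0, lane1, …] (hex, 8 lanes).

RES = [ 0xe1  0xa0  0x9a  0xae  0x9a  0x3c  0xab  0xe1 ]

  t0: ab 9a 30 e1 91 aa e4 55
  t1: ab 9a 9a e1 30 aa e1 55
  t2: 55 e1 aa 30 e1 9a 9a ab
  t3: e1 a0 9a ae 9a 3c ab e1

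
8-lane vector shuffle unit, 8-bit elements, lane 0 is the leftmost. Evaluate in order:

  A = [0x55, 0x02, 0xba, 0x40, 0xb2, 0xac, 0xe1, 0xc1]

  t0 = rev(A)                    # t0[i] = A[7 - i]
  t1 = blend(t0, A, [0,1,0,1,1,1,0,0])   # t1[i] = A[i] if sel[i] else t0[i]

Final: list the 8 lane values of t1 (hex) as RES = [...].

RES = [ 0xc1  0x02  0xac  0x40  0xb2  0xac  0x02  0x55 ]

→ t0 |c1|e1|ac|b2|40|ba|02|55|
→ t1 |c1|02|ac|40|b2|ac|02|55|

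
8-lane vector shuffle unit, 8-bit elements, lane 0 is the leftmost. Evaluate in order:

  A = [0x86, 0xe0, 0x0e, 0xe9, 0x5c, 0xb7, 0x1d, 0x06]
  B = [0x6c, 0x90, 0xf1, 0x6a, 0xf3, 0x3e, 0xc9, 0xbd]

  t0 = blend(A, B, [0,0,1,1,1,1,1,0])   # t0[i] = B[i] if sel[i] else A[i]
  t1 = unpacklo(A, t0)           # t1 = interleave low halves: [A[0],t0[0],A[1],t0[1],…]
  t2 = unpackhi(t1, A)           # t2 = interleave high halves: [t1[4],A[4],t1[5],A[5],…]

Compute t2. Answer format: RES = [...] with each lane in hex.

t0 = [0x86, 0xe0, 0xf1, 0x6a, 0xf3, 0x3e, 0xc9, 0x06]
t1 = [0x86, 0x86, 0xe0, 0xe0, 0x0e, 0xf1, 0xe9, 0x6a]
t2 = [0x0e, 0x5c, 0xf1, 0xb7, 0xe9, 0x1d, 0x6a, 0x06]

RES = [0x0e, 0x5c, 0xf1, 0xb7, 0xe9, 0x1d, 0x6a, 0x06]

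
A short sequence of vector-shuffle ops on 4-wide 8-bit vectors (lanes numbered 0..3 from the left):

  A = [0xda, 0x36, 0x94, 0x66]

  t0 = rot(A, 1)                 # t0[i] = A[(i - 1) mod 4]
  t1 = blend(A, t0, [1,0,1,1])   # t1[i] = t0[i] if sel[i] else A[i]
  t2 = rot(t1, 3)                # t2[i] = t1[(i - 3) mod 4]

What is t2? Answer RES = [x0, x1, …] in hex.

t0 = [0x66, 0xda, 0x36, 0x94]
t1 = [0x66, 0x36, 0x36, 0x94]
t2 = [0x36, 0x36, 0x94, 0x66]

RES = [ 0x36  0x36  0x94  0x66 ]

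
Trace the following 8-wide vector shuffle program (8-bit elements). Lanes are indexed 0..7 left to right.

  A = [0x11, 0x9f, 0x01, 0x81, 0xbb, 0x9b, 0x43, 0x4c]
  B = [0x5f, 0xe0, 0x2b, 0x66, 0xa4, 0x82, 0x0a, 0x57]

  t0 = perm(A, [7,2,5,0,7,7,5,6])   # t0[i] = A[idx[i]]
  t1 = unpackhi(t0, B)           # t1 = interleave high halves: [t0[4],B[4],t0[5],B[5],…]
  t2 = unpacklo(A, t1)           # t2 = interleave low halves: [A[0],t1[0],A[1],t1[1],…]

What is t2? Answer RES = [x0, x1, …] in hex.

RES = [ 0x11  0x4c  0x9f  0xa4  0x01  0x4c  0x81  0x82 ]

  t0: 4c 01 9b 11 4c 4c 9b 43
  t1: 4c a4 4c 82 9b 0a 43 57
  t2: 11 4c 9f a4 01 4c 81 82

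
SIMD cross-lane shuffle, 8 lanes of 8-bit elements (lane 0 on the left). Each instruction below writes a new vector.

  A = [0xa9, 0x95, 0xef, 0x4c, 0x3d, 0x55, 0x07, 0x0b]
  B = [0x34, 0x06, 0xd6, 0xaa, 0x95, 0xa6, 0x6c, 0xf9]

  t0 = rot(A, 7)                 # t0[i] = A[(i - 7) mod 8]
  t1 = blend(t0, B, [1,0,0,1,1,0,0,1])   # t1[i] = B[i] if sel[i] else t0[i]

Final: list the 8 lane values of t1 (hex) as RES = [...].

t0 = [0x95, 0xef, 0x4c, 0x3d, 0x55, 0x07, 0x0b, 0xa9]
t1 = [0x34, 0xef, 0x4c, 0xaa, 0x95, 0x07, 0x0b, 0xf9]

RES = [ 0x34  0xef  0x4c  0xaa  0x95  0x07  0x0b  0xf9 ]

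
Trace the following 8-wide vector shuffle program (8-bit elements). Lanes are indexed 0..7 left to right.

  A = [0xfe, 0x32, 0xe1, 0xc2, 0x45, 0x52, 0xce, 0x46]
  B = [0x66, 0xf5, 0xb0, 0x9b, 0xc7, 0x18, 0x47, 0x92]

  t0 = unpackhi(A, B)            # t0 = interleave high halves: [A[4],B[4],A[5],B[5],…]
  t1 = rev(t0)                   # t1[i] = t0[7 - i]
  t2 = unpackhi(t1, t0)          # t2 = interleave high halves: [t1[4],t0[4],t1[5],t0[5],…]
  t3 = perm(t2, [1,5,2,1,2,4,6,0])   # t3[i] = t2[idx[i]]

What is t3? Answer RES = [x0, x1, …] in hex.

→ t0 |45|c7|52|18|ce|47|46|92|
→ t1 |92|46|47|ce|18|52|c7|45|
→ t2 |18|ce|52|47|c7|46|45|92|
→ t3 |ce|46|52|ce|52|c7|45|18|

RES = [0xce, 0x46, 0x52, 0xce, 0x52, 0xc7, 0x45, 0x18]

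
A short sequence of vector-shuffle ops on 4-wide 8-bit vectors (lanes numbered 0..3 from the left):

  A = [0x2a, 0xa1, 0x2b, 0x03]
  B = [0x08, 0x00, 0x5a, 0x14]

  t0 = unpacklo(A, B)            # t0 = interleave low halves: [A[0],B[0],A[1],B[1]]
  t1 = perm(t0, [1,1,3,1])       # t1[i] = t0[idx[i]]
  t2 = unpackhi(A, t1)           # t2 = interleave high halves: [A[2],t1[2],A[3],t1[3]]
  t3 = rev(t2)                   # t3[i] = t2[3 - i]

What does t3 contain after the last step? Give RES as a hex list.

RES = [ 0x08  0x03  0x00  0x2b ]

t0 = [0x2a, 0x08, 0xa1, 0x00]
t1 = [0x08, 0x08, 0x00, 0x08]
t2 = [0x2b, 0x00, 0x03, 0x08]
t3 = [0x08, 0x03, 0x00, 0x2b]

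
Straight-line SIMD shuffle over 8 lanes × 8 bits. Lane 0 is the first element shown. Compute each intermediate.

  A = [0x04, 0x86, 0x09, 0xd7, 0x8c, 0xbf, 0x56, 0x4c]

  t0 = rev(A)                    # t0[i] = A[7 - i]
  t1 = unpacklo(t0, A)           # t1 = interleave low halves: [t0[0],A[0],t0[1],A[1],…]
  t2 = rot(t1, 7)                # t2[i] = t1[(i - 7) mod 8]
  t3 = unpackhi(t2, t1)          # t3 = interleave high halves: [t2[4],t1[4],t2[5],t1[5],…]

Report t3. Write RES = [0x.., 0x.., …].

t0 = [0x4c, 0x56, 0xbf, 0x8c, 0xd7, 0x09, 0x86, 0x04]
t1 = [0x4c, 0x04, 0x56, 0x86, 0xbf, 0x09, 0x8c, 0xd7]
t2 = [0x04, 0x56, 0x86, 0xbf, 0x09, 0x8c, 0xd7, 0x4c]
t3 = [0x09, 0xbf, 0x8c, 0x09, 0xd7, 0x8c, 0x4c, 0xd7]

RES = [0x09, 0xbf, 0x8c, 0x09, 0xd7, 0x8c, 0x4c, 0xd7]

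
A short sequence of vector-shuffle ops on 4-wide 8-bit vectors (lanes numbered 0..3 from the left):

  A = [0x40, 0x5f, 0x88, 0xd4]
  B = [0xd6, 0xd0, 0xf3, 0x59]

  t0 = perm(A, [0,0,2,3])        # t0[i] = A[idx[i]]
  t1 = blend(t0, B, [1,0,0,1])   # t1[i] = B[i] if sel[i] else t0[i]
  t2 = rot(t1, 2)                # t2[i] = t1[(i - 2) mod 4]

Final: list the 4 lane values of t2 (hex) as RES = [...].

→ t0 |40|40|88|d4|
→ t1 |d6|40|88|59|
→ t2 |88|59|d6|40|

RES = [0x88, 0x59, 0xd6, 0x40]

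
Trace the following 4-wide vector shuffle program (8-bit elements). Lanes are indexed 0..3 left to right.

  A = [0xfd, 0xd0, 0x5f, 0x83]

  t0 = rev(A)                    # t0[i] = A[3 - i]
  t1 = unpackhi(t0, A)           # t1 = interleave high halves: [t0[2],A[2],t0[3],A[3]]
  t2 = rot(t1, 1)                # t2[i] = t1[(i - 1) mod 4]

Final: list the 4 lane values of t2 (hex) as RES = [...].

t0 = [0x83, 0x5f, 0xd0, 0xfd]
t1 = [0xd0, 0x5f, 0xfd, 0x83]
t2 = [0x83, 0xd0, 0x5f, 0xfd]

RES = [0x83, 0xd0, 0x5f, 0xfd]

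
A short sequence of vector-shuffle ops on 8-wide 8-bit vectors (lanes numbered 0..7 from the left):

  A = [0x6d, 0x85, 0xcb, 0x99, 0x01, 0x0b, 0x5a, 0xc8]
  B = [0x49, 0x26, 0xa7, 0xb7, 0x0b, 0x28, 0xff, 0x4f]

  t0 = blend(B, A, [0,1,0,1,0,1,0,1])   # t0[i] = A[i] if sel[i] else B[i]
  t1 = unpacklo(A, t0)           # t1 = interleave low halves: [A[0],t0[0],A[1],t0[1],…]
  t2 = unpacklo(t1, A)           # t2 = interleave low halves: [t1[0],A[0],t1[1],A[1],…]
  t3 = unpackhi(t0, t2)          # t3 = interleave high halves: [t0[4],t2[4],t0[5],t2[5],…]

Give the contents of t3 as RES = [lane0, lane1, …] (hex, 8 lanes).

RES = [ 0x0b  0x85  0x0b  0xcb  0xff  0x85  0xc8  0x99 ]

  t0: 49 85 a7 99 0b 0b ff c8
  t1: 6d 49 85 85 cb a7 99 99
  t2: 6d 6d 49 85 85 cb 85 99
  t3: 0b 85 0b cb ff 85 c8 99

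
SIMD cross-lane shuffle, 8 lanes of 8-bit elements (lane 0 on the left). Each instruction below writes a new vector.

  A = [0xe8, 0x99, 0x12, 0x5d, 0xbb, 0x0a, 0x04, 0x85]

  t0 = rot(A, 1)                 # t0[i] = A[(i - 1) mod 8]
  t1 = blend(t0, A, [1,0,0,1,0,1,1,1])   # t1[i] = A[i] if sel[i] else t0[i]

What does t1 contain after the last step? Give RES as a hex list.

RES = [ 0xe8  0xe8  0x99  0x5d  0x5d  0x0a  0x04  0x85 ]

→ t0 |85|e8|99|12|5d|bb|0a|04|
→ t1 |e8|e8|99|5d|5d|0a|04|85|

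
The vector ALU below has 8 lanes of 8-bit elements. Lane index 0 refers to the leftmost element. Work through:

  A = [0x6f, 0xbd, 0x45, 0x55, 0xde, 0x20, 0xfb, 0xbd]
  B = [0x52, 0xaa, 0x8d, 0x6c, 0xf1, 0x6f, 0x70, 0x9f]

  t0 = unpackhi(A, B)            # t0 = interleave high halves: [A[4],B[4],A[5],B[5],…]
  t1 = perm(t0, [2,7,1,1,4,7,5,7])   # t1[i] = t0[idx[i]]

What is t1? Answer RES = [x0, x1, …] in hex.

RES = [0x20, 0x9f, 0xf1, 0xf1, 0xfb, 0x9f, 0x70, 0x9f]

  t0: de f1 20 6f fb 70 bd 9f
  t1: 20 9f f1 f1 fb 9f 70 9f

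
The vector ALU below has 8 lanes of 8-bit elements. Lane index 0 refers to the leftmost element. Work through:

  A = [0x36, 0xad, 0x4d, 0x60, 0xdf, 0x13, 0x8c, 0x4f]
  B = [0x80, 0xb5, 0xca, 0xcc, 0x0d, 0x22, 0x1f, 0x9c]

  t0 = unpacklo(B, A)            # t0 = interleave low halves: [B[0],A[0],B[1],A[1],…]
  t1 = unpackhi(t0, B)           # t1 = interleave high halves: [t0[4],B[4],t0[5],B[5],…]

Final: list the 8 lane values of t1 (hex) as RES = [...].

RES = [0xca, 0x0d, 0x4d, 0x22, 0xcc, 0x1f, 0x60, 0x9c]

→ t0 |80|36|b5|ad|ca|4d|cc|60|
→ t1 |ca|0d|4d|22|cc|1f|60|9c|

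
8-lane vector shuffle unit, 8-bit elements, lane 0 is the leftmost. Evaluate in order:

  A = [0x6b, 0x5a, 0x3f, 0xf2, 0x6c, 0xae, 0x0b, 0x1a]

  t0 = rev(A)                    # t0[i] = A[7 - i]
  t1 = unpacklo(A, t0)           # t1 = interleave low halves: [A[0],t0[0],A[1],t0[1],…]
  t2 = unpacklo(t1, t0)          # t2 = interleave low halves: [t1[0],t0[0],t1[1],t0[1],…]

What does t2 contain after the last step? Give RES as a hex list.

RES = [0x6b, 0x1a, 0x1a, 0x0b, 0x5a, 0xae, 0x0b, 0x6c]

  t0: 1a 0b ae 6c f2 3f 5a 6b
  t1: 6b 1a 5a 0b 3f ae f2 6c
  t2: 6b 1a 1a 0b 5a ae 0b 6c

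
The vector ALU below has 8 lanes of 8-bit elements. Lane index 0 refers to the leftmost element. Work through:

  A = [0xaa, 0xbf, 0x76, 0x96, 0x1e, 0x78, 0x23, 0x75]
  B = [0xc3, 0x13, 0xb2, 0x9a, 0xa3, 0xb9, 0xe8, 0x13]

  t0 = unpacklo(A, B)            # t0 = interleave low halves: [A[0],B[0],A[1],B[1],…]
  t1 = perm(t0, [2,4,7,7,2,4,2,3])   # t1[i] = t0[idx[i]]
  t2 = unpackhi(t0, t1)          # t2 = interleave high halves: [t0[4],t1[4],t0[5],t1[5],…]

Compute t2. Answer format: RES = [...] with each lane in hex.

RES = [ 0x76  0xbf  0xb2  0x76  0x96  0xbf  0x9a  0x13 ]

t0 = [0xaa, 0xc3, 0xbf, 0x13, 0x76, 0xb2, 0x96, 0x9a]
t1 = [0xbf, 0x76, 0x9a, 0x9a, 0xbf, 0x76, 0xbf, 0x13]
t2 = [0x76, 0xbf, 0xb2, 0x76, 0x96, 0xbf, 0x9a, 0x13]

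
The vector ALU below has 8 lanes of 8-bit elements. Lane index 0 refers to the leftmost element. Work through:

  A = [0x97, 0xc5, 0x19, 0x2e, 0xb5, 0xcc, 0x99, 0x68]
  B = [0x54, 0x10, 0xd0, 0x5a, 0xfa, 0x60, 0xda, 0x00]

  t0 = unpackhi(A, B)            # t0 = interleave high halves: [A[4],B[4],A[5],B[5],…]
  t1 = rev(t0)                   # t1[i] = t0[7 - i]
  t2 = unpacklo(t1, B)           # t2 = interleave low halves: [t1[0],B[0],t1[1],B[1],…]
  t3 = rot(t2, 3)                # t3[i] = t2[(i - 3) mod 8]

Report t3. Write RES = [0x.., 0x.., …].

t0 = [0xb5, 0xfa, 0xcc, 0x60, 0x99, 0xda, 0x68, 0x00]
t1 = [0x00, 0x68, 0xda, 0x99, 0x60, 0xcc, 0xfa, 0xb5]
t2 = [0x00, 0x54, 0x68, 0x10, 0xda, 0xd0, 0x99, 0x5a]
t3 = [0xd0, 0x99, 0x5a, 0x00, 0x54, 0x68, 0x10, 0xda]

RES = [ 0xd0  0x99  0x5a  0x00  0x54  0x68  0x10  0xda ]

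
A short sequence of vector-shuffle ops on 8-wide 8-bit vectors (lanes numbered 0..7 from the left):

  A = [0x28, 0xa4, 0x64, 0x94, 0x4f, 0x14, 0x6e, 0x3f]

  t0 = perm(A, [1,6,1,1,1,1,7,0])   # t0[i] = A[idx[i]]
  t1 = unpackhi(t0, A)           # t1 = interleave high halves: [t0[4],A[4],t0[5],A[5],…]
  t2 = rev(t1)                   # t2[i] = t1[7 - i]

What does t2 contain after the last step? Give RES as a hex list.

RES = [ 0x3f  0x28  0x6e  0x3f  0x14  0xa4  0x4f  0xa4 ]

  t0: a4 6e a4 a4 a4 a4 3f 28
  t1: a4 4f a4 14 3f 6e 28 3f
  t2: 3f 28 6e 3f 14 a4 4f a4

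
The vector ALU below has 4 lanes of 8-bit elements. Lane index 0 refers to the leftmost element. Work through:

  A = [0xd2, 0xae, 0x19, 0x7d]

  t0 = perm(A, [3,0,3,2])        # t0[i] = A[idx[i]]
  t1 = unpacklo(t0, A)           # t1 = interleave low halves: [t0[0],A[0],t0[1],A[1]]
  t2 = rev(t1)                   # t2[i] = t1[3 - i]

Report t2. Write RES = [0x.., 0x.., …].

RES = [0xae, 0xd2, 0xd2, 0x7d]

→ t0 |7d|d2|7d|19|
→ t1 |7d|d2|d2|ae|
→ t2 |ae|d2|d2|7d|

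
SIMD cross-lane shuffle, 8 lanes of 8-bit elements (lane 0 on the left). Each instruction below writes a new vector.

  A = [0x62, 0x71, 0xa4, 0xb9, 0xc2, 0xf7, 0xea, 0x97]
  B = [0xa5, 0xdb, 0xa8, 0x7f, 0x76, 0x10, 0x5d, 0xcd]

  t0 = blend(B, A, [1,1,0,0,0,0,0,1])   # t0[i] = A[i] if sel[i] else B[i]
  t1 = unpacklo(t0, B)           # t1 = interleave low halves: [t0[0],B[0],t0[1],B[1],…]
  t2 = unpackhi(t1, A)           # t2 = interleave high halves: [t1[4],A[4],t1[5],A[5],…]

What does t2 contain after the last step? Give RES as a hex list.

RES = [ 0xa8  0xc2  0xa8  0xf7  0x7f  0xea  0x7f  0x97 ]

t0 = [0x62, 0x71, 0xa8, 0x7f, 0x76, 0x10, 0x5d, 0x97]
t1 = [0x62, 0xa5, 0x71, 0xdb, 0xa8, 0xa8, 0x7f, 0x7f]
t2 = [0xa8, 0xc2, 0xa8, 0xf7, 0x7f, 0xea, 0x7f, 0x97]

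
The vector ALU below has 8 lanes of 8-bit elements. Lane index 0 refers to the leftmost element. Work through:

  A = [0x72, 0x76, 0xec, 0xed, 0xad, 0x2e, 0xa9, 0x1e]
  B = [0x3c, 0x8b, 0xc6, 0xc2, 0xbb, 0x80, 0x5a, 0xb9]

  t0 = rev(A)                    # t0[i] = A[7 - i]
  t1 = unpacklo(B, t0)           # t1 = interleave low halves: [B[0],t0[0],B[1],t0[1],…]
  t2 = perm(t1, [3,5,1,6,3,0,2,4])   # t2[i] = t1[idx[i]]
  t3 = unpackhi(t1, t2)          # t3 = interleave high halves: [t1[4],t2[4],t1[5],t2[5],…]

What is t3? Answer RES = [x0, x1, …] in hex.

RES = [0xc6, 0xa9, 0x2e, 0x3c, 0xc2, 0x8b, 0xad, 0xc6]

  t0: 1e a9 2e ad ed ec 76 72
  t1: 3c 1e 8b a9 c6 2e c2 ad
  t2: a9 2e 1e c2 a9 3c 8b c6
  t3: c6 a9 2e 3c c2 8b ad c6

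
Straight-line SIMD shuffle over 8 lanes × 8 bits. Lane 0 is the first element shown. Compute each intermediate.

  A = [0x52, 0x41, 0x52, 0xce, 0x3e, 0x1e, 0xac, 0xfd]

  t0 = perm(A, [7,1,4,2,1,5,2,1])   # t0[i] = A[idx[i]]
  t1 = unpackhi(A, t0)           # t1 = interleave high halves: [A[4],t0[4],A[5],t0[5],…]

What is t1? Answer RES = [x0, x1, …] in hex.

RES = [0x3e, 0x41, 0x1e, 0x1e, 0xac, 0x52, 0xfd, 0x41]

→ t0 |fd|41|3e|52|41|1e|52|41|
→ t1 |3e|41|1e|1e|ac|52|fd|41|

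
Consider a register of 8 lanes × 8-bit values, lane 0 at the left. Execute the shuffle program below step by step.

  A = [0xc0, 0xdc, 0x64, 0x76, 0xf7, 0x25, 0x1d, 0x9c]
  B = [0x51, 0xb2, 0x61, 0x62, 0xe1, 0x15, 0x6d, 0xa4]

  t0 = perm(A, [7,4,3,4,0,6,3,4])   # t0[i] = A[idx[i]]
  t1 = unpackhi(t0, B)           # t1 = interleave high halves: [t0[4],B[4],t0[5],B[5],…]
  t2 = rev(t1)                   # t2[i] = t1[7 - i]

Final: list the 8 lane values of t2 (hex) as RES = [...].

RES = [0xa4, 0xf7, 0x6d, 0x76, 0x15, 0x1d, 0xe1, 0xc0]

→ t0 |9c|f7|76|f7|c0|1d|76|f7|
→ t1 |c0|e1|1d|15|76|6d|f7|a4|
→ t2 |a4|f7|6d|76|15|1d|e1|c0|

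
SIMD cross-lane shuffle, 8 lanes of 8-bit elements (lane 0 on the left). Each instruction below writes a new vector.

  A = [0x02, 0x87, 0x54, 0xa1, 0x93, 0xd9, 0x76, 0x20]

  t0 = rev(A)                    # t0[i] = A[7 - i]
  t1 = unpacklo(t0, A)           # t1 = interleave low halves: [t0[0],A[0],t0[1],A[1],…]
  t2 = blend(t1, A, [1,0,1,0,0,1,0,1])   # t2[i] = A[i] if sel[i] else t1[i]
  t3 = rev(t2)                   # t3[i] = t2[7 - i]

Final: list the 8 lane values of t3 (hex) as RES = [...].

→ t0 |20|76|d9|93|a1|54|87|02|
→ t1 |20|02|76|87|d9|54|93|a1|
→ t2 |02|02|54|87|d9|d9|93|20|
→ t3 |20|93|d9|d9|87|54|02|02|

RES = [0x20, 0x93, 0xd9, 0xd9, 0x87, 0x54, 0x02, 0x02]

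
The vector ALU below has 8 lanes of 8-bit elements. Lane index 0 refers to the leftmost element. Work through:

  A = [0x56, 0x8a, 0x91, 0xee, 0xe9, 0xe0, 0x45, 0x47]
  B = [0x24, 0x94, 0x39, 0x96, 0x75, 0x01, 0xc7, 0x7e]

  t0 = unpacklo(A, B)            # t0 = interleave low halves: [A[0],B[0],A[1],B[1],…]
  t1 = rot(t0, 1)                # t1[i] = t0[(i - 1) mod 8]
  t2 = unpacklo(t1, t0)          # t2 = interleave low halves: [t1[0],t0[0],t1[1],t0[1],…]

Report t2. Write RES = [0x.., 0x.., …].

  t0: 56 24 8a 94 91 39 ee 96
  t1: 96 56 24 8a 94 91 39 ee
  t2: 96 56 56 24 24 8a 8a 94

RES = [ 0x96  0x56  0x56  0x24  0x24  0x8a  0x8a  0x94 ]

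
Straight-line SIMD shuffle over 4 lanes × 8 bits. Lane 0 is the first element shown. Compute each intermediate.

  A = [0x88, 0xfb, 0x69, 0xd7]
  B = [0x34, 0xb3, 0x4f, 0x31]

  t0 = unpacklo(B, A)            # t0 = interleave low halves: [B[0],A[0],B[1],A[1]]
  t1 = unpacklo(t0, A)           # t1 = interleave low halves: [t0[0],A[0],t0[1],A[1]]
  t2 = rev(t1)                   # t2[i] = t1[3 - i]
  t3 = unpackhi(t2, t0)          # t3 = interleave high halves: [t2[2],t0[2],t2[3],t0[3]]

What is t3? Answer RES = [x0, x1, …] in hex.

t0 = [0x34, 0x88, 0xb3, 0xfb]
t1 = [0x34, 0x88, 0x88, 0xfb]
t2 = [0xfb, 0x88, 0x88, 0x34]
t3 = [0x88, 0xb3, 0x34, 0xfb]

RES = [0x88, 0xb3, 0x34, 0xfb]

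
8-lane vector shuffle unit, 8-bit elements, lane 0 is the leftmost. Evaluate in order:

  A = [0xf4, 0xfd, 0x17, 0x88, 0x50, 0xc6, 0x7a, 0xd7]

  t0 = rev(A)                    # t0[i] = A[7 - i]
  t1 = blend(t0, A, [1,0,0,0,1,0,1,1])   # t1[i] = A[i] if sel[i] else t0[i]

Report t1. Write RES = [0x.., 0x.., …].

  t0: d7 7a c6 50 88 17 fd f4
  t1: f4 7a c6 50 50 17 7a d7

RES = [0xf4, 0x7a, 0xc6, 0x50, 0x50, 0x17, 0x7a, 0xd7]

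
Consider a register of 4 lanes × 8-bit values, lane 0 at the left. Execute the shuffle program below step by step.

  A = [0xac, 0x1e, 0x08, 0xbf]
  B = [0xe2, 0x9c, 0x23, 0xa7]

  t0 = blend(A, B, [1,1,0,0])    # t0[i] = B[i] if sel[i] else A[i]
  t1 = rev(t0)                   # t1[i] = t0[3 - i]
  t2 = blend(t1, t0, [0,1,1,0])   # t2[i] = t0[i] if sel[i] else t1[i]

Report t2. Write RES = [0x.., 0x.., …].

  t0: e2 9c 08 bf
  t1: bf 08 9c e2
  t2: bf 9c 08 e2

RES = [ 0xbf  0x9c  0x08  0xe2 ]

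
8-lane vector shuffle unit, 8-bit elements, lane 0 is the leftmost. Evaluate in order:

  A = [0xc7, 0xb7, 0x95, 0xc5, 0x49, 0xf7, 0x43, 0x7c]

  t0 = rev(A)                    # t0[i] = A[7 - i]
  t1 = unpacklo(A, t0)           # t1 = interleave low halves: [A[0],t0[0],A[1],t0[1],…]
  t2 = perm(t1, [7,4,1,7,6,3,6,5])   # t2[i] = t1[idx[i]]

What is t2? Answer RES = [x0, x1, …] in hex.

RES = [0x49, 0x95, 0x7c, 0x49, 0xc5, 0x43, 0xc5, 0xf7]

  t0: 7c 43 f7 49 c5 95 b7 c7
  t1: c7 7c b7 43 95 f7 c5 49
  t2: 49 95 7c 49 c5 43 c5 f7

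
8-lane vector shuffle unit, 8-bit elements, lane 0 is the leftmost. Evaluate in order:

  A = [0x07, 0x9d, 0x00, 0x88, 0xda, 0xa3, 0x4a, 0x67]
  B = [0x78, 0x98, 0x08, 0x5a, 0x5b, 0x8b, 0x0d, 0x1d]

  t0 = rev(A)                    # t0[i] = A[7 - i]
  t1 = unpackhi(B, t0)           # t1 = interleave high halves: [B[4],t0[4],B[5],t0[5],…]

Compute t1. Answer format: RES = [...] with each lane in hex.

RES = [0x5b, 0x88, 0x8b, 0x00, 0x0d, 0x9d, 0x1d, 0x07]

→ t0 |67|4a|a3|da|88|00|9d|07|
→ t1 |5b|88|8b|00|0d|9d|1d|07|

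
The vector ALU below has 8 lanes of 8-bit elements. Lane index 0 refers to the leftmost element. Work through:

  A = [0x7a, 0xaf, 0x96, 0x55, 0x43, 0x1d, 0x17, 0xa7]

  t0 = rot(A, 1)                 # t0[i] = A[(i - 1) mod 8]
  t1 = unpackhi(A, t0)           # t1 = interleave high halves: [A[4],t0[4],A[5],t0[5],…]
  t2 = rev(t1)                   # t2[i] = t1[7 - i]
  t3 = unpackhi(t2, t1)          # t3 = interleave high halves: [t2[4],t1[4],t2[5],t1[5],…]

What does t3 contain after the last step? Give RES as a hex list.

  t0: a7 7a af 96 55 43 1d 17
  t1: 43 55 1d 43 17 1d a7 17
  t2: 17 a7 1d 17 43 1d 55 43
  t3: 43 17 1d 1d 55 a7 43 17

RES = [0x43, 0x17, 0x1d, 0x1d, 0x55, 0xa7, 0x43, 0x17]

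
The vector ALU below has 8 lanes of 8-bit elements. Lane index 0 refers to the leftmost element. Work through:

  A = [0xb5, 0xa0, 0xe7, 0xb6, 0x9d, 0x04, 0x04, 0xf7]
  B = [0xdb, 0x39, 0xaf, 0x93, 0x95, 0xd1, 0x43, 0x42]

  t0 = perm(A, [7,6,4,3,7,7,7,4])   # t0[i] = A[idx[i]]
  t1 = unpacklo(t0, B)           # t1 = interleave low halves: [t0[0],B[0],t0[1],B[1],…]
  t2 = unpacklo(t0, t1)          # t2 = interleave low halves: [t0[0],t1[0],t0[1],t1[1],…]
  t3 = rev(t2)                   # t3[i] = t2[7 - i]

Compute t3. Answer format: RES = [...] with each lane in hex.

t0 = [0xf7, 0x04, 0x9d, 0xb6, 0xf7, 0xf7, 0xf7, 0x9d]
t1 = [0xf7, 0xdb, 0x04, 0x39, 0x9d, 0xaf, 0xb6, 0x93]
t2 = [0xf7, 0xf7, 0x04, 0xdb, 0x9d, 0x04, 0xb6, 0x39]
t3 = [0x39, 0xb6, 0x04, 0x9d, 0xdb, 0x04, 0xf7, 0xf7]

RES = [ 0x39  0xb6  0x04  0x9d  0xdb  0x04  0xf7  0xf7 ]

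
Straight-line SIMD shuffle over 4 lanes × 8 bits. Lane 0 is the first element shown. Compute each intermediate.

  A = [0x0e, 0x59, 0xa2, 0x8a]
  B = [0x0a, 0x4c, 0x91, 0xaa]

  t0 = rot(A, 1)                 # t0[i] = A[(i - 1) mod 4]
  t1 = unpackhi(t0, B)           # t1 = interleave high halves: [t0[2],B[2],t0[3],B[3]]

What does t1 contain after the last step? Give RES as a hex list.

→ t0 |8a|0e|59|a2|
→ t1 |59|91|a2|aa|

RES = [0x59, 0x91, 0xa2, 0xaa]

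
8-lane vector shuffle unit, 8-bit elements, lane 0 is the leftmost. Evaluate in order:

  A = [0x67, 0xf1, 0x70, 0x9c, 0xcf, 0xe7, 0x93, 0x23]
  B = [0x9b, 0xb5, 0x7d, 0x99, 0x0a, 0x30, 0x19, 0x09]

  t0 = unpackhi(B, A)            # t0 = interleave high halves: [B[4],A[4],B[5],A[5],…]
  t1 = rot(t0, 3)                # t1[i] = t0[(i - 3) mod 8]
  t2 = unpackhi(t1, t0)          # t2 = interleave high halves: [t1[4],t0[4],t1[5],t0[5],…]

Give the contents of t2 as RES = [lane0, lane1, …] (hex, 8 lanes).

RES = [0xcf, 0x19, 0x30, 0x93, 0xe7, 0x09, 0x19, 0x23]

  t0: 0a cf 30 e7 19 93 09 23
  t1: 93 09 23 0a cf 30 e7 19
  t2: cf 19 30 93 e7 09 19 23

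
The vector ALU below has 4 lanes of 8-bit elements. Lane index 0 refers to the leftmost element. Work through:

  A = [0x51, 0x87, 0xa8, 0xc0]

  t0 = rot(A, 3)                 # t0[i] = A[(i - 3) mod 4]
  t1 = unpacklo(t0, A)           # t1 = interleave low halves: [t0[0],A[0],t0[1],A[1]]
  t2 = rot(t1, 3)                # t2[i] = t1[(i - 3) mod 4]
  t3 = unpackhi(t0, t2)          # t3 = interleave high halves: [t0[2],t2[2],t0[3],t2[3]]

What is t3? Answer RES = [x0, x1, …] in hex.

RES = [0xc0, 0x87, 0x51, 0x87]

t0 = [0x87, 0xa8, 0xc0, 0x51]
t1 = [0x87, 0x51, 0xa8, 0x87]
t2 = [0x51, 0xa8, 0x87, 0x87]
t3 = [0xc0, 0x87, 0x51, 0x87]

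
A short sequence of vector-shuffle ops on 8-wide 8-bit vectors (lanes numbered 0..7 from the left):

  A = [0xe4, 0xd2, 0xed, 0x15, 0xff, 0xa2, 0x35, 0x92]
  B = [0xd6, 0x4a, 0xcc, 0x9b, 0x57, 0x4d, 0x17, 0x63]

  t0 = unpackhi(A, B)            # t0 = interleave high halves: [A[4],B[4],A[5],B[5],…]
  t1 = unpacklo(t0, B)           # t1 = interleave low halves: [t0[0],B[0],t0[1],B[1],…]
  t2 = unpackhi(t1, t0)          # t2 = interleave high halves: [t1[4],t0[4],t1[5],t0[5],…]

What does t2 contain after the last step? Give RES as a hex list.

RES = [ 0xa2  0x35  0xcc  0x17  0x4d  0x92  0x9b  0x63 ]

t0 = [0xff, 0x57, 0xa2, 0x4d, 0x35, 0x17, 0x92, 0x63]
t1 = [0xff, 0xd6, 0x57, 0x4a, 0xa2, 0xcc, 0x4d, 0x9b]
t2 = [0xa2, 0x35, 0xcc, 0x17, 0x4d, 0x92, 0x9b, 0x63]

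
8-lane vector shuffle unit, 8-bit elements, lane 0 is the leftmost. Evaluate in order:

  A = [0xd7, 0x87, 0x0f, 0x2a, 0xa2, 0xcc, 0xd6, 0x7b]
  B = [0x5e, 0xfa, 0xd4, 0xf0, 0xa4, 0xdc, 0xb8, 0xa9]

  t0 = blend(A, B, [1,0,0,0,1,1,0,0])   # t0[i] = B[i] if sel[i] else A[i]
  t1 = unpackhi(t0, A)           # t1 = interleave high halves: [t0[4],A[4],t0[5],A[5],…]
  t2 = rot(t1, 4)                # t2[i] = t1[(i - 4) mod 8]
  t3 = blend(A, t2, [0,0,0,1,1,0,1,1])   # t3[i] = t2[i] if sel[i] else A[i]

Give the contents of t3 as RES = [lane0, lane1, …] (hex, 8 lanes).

RES = [0xd7, 0x87, 0x0f, 0x7b, 0xa4, 0xcc, 0xdc, 0xcc]

t0 = [0x5e, 0x87, 0x0f, 0x2a, 0xa4, 0xdc, 0xd6, 0x7b]
t1 = [0xa4, 0xa2, 0xdc, 0xcc, 0xd6, 0xd6, 0x7b, 0x7b]
t2 = [0xd6, 0xd6, 0x7b, 0x7b, 0xa4, 0xa2, 0xdc, 0xcc]
t3 = [0xd7, 0x87, 0x0f, 0x7b, 0xa4, 0xcc, 0xdc, 0xcc]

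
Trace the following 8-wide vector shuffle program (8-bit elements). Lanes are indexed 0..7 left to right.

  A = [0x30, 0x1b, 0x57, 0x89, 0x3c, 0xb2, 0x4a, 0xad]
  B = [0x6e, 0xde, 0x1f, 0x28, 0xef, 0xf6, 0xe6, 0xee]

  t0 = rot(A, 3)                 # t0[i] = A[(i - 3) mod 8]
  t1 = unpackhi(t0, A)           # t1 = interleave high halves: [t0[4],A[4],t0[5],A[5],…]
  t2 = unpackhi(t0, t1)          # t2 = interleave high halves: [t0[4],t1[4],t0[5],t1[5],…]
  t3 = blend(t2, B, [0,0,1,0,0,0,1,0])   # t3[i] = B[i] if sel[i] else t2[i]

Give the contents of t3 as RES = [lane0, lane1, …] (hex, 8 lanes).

RES = [ 0x1b  0x89  0x1f  0x4a  0x89  0x3c  0xe6  0xad ]

t0 = [0xb2, 0x4a, 0xad, 0x30, 0x1b, 0x57, 0x89, 0x3c]
t1 = [0x1b, 0x3c, 0x57, 0xb2, 0x89, 0x4a, 0x3c, 0xad]
t2 = [0x1b, 0x89, 0x57, 0x4a, 0x89, 0x3c, 0x3c, 0xad]
t3 = [0x1b, 0x89, 0x1f, 0x4a, 0x89, 0x3c, 0xe6, 0xad]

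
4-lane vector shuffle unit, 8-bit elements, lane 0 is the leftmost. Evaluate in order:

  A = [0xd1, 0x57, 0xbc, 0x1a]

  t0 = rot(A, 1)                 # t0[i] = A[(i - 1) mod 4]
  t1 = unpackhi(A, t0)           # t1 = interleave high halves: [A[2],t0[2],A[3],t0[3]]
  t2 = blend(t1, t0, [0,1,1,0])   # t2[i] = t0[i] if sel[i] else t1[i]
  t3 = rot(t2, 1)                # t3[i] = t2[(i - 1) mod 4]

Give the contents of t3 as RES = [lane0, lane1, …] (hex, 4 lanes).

→ t0 |1a|d1|57|bc|
→ t1 |bc|57|1a|bc|
→ t2 |bc|d1|57|bc|
→ t3 |bc|bc|d1|57|

RES = [ 0xbc  0xbc  0xd1  0x57 ]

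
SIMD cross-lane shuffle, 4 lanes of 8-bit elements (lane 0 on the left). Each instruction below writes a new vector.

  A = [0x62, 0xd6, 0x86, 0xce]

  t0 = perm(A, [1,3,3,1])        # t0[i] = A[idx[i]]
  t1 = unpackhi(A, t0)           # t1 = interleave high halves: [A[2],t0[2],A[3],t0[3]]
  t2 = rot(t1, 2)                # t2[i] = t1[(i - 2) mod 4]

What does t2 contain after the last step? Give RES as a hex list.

RES = [0xce, 0xd6, 0x86, 0xce]

  t0: d6 ce ce d6
  t1: 86 ce ce d6
  t2: ce d6 86 ce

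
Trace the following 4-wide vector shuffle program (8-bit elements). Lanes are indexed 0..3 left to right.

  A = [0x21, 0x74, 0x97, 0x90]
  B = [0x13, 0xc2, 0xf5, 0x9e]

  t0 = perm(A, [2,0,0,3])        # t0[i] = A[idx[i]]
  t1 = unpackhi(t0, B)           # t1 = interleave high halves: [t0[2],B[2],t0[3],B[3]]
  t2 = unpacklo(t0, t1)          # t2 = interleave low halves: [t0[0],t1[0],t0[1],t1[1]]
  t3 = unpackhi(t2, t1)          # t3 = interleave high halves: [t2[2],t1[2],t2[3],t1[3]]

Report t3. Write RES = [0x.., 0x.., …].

  t0: 97 21 21 90
  t1: 21 f5 90 9e
  t2: 97 21 21 f5
  t3: 21 90 f5 9e

RES = [0x21, 0x90, 0xf5, 0x9e]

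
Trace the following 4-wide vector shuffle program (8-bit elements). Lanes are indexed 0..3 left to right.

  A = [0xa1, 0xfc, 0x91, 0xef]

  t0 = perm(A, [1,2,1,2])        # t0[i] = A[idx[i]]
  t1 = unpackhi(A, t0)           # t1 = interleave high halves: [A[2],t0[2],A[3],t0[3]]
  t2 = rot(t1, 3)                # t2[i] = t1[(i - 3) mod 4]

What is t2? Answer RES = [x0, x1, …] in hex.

  t0: fc 91 fc 91
  t1: 91 fc ef 91
  t2: fc ef 91 91

RES = [ 0xfc  0xef  0x91  0x91 ]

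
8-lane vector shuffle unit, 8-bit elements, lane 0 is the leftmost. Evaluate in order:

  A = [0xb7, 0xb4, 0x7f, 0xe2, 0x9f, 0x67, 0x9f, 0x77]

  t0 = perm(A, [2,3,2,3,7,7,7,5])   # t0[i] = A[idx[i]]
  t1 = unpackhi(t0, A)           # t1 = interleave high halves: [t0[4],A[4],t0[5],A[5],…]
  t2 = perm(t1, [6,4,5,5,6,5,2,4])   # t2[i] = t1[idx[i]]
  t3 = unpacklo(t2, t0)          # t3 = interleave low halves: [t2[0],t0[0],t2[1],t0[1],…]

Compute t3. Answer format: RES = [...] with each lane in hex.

RES = [ 0x67  0x7f  0x77  0xe2  0x9f  0x7f  0x9f  0xe2 ]

t0 = [0x7f, 0xe2, 0x7f, 0xe2, 0x77, 0x77, 0x77, 0x67]
t1 = [0x77, 0x9f, 0x77, 0x67, 0x77, 0x9f, 0x67, 0x77]
t2 = [0x67, 0x77, 0x9f, 0x9f, 0x67, 0x9f, 0x77, 0x77]
t3 = [0x67, 0x7f, 0x77, 0xe2, 0x9f, 0x7f, 0x9f, 0xe2]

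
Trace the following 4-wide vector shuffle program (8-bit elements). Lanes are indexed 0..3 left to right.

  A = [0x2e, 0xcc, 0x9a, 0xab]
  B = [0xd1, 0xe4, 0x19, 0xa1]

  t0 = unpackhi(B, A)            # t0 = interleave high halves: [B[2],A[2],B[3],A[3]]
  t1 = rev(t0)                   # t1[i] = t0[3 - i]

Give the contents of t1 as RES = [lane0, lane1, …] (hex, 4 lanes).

RES = [ 0xab  0xa1  0x9a  0x19 ]

→ t0 |19|9a|a1|ab|
→ t1 |ab|a1|9a|19|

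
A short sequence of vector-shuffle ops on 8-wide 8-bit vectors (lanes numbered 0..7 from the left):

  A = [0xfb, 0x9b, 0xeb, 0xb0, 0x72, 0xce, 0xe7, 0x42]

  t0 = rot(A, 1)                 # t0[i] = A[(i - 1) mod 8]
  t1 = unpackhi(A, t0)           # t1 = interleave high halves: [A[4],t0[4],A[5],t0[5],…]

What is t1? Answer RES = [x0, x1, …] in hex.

t0 = [0x42, 0xfb, 0x9b, 0xeb, 0xb0, 0x72, 0xce, 0xe7]
t1 = [0x72, 0xb0, 0xce, 0x72, 0xe7, 0xce, 0x42, 0xe7]

RES = [ 0x72  0xb0  0xce  0x72  0xe7  0xce  0x42  0xe7 ]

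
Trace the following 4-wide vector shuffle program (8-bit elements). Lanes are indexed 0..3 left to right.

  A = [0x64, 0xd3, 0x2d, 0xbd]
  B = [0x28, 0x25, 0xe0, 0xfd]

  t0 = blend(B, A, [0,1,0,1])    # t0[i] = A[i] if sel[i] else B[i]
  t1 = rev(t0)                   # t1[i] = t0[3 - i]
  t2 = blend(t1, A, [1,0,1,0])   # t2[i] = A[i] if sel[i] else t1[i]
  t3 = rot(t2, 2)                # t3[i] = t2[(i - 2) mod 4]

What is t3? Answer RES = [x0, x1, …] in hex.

RES = [0x2d, 0x28, 0x64, 0xe0]

→ t0 |28|d3|e0|bd|
→ t1 |bd|e0|d3|28|
→ t2 |64|e0|2d|28|
→ t3 |2d|28|64|e0|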